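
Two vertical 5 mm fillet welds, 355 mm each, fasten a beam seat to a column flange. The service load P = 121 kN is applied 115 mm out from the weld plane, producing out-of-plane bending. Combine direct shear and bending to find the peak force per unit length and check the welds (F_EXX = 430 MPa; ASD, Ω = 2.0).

f_max ≈ 373 N/mm; adequate

L_w = 2 × 355 = 710 mm; section modulus (unit throat) S = 2 × L²/6 = 42010 mm².
Direct shear f_v = P/L_w = 121×10³/710 = 170.4 N/mm.
Moment M = P × e = 121×10³ × 115 = 13915000 N·mm; bending f_b = M/S = 331.2 N/mm.
f_max = √(f_v² + f_b²) = √(170.4² + 331.2²) = 372.5 N/mm.
r_n/Ω = (1/2.0) × 0.6 × 430 × (0.707 × 5) = 456 N/mm → adequate.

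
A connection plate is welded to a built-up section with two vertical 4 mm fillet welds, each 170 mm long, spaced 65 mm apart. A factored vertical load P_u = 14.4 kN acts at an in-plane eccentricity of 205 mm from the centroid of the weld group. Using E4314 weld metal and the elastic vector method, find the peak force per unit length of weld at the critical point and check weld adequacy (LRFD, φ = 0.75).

f_max ≈ 246 N/mm; adequate

E43XX → F_EXX = 430 MPa.
Total weld length L_w = 340 mm. Treat welds as unit-width lines.
Polar moment about centroid: J = 2[d³/12 + d(b/2)²] = 2[170³/12 + 170×32.5²] = 1178000 mm³.
Direct shear f_v = P/L_w = 14.4×10³ / 340 = 42.35 N/mm (vertical).
Torsion M = P·e = 14.4×10³ × 205 = 2952000 N·mm.
Critical point at (x, y) = (32.5, 85) from centroid. f_tx = M·y/J = 213 N/mm; f_ty = M·x/J = 81.45 N/mm.
Resultant f_max = √[f_tx² + (f_v + f_ty)²] = √[213² + (42.35 + 81.45)²] = 246.4 N/mm.
Capacity per unit length: φr_n = 0.75 × 0.6 × 430 × (0.707 × 4) = 547.2 N/mm.
246.4 ≤ 547.2 → adequate.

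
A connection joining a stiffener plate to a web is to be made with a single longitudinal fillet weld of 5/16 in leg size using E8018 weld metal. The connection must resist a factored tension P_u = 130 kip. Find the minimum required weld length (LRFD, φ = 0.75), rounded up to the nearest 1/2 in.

E80XX → F_EXX = 80 ksi.
Throat t_e = 0.707 × 0.3125 = 0.2209 in.
φr_n = 0.75 × 0.6 × 80 × 0.2209 = 7.954 kip/in.
L_req = P_u / φr_n = 130 / 7.954 = 16.34 in total.
Round up → use L = 16.5 in.

L = 16.5 in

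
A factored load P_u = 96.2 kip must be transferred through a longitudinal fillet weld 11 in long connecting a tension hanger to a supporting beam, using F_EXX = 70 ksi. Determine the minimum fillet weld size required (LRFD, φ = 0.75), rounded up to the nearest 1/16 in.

Total weld length L = 11 in.
Required throat t_e = P_u / (φ × 0.6 F_EXX × L) = 96.2 / (0.75 × 0.6 × 70 × 11) = 0.2776 in.
Required leg w = t_e / 0.707 = 0.3927 in → use 7/16 in.

w = 7/16 in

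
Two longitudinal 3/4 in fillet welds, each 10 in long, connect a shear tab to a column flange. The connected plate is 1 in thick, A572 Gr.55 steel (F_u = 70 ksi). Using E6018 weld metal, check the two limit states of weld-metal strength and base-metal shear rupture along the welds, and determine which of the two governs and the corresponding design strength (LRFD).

φR_n ≈ 286 kips (weld metal governs)

E60XX → F_EXX = 60 ksi.
t_e = 0.707 × 0.75 = 0.5302 in; L = 20 in.
Weld metal: φR_n = 0.75 × 0.6 × 60 × 0.5302 × 20 = 286.3 kips.
Base metal (shear rupture): φR_n = 0.75 × 0.6 × 70 × 1 × 20 = 630 kips.
Governing: weld metal.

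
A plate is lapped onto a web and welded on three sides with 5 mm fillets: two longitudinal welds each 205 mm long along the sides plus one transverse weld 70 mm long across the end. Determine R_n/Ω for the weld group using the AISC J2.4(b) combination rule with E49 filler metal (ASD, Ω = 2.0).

R_n/Ω ≈ 249 kN

E49XX → F_EXX = 490 MPa.
t_e = 0.707 × 5 = 3.535 mm.
R_nwl = 0.6 × 490 × 3.535 × 410 × 10⁻³ = 426.1 kN (longitudinal, 2 welds).
R_nwt = 0.6 × 490 × 3.535 × 70 × 10⁻³ = 72.75 kN (transverse, base value).
(i) R_nwl + R_nwt = 498.9 kN; (ii) 0.85 R_nwl + 1.5 R_nwt = 471.3 kN.
R_n = max = 498.9 kN [governs: (i)]; R_n/Ω = 249.4 kN.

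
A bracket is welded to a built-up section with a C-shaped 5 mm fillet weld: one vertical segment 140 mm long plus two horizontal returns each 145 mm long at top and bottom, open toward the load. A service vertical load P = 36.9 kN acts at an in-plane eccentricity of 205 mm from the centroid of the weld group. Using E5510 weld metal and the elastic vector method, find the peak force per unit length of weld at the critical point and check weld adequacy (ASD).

f_max ≈ 411 N/mm; adequate

E55XX → F_EXX = 550 MPa.
Total weld length L_w = 430 mm. Treat welds as unit-width lines.
Centroid: x̄ = 2×145×72.5 / 430 = 48.9 mm from the vertical weld.
Polar moment about centroid: J = I_x + I_y = [140³/12 + 2×145×70²] + [140×48.9² + 2(145³/12 + 145×23.6²)] = 2654000 mm³.
Direct shear f_v = P/L_w = 36.9×10³ / 430 = 85.81 N/mm (vertical).
Torsion M = P·e = 36.9×10³ × 205 = 7564500 N·mm.
Critical point at (x, y) = (96.1, 70) from centroid. f_tx = M·y/J = 199.5 N/mm; f_ty = M·x/J = 273.9 N/mm.
Resultant f_max = √[f_tx² + (f_v + f_ty)²] = √[199.5² + (85.81 + 273.9)²] = 411.4 N/mm.
Capacity per unit length: r_n/Ω = (1/2.0) × 0.6 × 550 × (0.707 × 5) = 583.3 N/mm.
411.4 ≤ 583.3 → adequate.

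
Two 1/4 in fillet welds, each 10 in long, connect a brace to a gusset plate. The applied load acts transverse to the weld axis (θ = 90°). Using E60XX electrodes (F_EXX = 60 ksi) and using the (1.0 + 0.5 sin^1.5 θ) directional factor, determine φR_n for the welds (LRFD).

φR_n ≈ 143 kip

t_e = 0.707 × 0.25 = 0.1767 in; A_we = 0.1767 × 20 = 3.535 in².
Directional factor: 1.0 + 0.5 sin^1.5(90°) = 1.5.
F_nw = 0.6 × 60 × 1.5 = 54 ksi.
φR_n = 0.75 × 54 × 3.535 = 143.2 kip.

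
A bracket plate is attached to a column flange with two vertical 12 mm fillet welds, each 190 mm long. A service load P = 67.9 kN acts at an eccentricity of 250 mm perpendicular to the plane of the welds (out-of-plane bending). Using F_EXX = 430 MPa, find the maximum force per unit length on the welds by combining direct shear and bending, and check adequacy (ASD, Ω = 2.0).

f_max ≈ 1420 N/mm; NOT adequate

L_w = 2 × 190 = 380 mm; section modulus (unit throat) S = 2 × L²/6 = 12030 mm².
Direct shear f_v = P/L_w = 67.9×10³/380 = 178.7 N/mm.
Moment M = P × e = 67.9×10³ × 250 = 16975000 N·mm; bending f_b = M/S = 1411 N/mm.
f_max = √(f_v² + f_b²) = √(178.7² + 1411²) = 1422 N/mm.
r_n/Ω = (1/2.0) × 0.6 × 430 × (0.707 × 12) = 1094 N/mm → NOT adequate.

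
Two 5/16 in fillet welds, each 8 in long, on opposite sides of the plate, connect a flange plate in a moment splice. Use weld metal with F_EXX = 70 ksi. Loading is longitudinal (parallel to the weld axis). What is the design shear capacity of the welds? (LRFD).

Effective throat t_e = 0.707 × 0.3125 = 0.2209 in.
Total length L = 16 in; A_we = 0.2209 × 16 = 3.535 in².
F_nw = 0.6 F_EXX = 0.6 × 70 = 42 ksi.
φR_n = 0.75 × 42 × 3.535 = 111.4 kips.

φR_n ≈ 111 kips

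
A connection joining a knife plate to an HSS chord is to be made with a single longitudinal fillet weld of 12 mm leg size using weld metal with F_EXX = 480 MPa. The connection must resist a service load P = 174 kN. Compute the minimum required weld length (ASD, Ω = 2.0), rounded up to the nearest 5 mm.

L = 145 mm

Throat t_e = 0.707 × 12 = 8.484 mm.
r_n/Ω = (0.6 × 480 × 8.484) / 2.0 = 1222 N/mm = 1.222 kN/mm.
L_req = P / (r_n/Ω) = 174 / 1.222 = 142.4 mm total.
Round up → use L = 145 mm.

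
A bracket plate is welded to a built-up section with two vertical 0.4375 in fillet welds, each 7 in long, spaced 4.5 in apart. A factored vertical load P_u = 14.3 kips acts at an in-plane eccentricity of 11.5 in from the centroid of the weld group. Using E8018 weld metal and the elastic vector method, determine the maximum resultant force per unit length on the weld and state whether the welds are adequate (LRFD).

f_max ≈ 5.96 kip/in; adequate

E80XX → F_EXX = 80 ksi.
Total weld length L_w = 14 in. Treat welds as unit-width lines.
Polar moment about centroid: J = 2[d³/12 + d(b/2)²] = 2[7³/12 + 7×2.25²] = 128 in³.
Direct shear f_v = P/L_w = 14.3 / 14 = 1.021 kip/in (vertical).
Torsion M = P·e = 14.3 × 11.5 = 164.45 kip·in.
Critical point at (x, y) = (2.25, 3.5) from centroid. f_tx = M·y/J = 4.495 kip/in; f_ty = M·x/J = 2.89 kip/in.
Resultant f_max = √[f_tx² + (f_v + f_ty)²] = √[4.495² + (1.021 + 2.89)²] = 5.959 kip/in.
Capacity per unit length: φr_n = 0.75 × 0.6 × 80 × (0.707 × 0.4375) = 11.14 kip/in.
5.959 ≤ 11.14 → adequate.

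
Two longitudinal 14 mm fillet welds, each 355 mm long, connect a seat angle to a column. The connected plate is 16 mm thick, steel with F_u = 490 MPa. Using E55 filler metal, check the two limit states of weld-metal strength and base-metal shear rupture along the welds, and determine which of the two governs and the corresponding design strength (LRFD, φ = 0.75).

φR_n ≈ 1740 kN (weld metal governs)

E55XX → F_EXX = 550 MPa.
t_e = 0.707 × 14 = 9.898 mm; L = 710 mm.
Weld metal: φR_n = 0.75 × 0.6 × 550 × 9.898 × 710 × 10⁻³ = 1739 kN.
Base metal (shear rupture): φR_n = 0.75 × 0.6 × 490 × 16 × 710 × 10⁻³ = 2505 kN.
Governing: weld metal.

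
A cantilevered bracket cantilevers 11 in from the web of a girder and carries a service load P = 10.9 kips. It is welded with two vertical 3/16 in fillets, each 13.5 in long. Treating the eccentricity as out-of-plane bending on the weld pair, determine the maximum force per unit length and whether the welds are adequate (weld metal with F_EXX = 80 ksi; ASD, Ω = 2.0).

L_w = 2 × 13.5 = 27 in; section modulus (unit throat) S = 2 × L²/6 = 60.75 in².
Direct shear f_v = P/L_w = 10.9/27 = 0.4037 kip/in.
Moment M = P × e = 10.9 × 11 = 119.9 kip·in; bending f_b = M/S = 1.974 kip/in.
f_max = √(f_v² + f_b²) = √(0.4037² + 1.974²) = 2.015 kip/in.
r_n/Ω = (1/2.0) × 0.6 × 80 × (0.707 × 0.1875) = 3.181 kip/in → adequate.

f_max ≈ 2.01 kip/in; adequate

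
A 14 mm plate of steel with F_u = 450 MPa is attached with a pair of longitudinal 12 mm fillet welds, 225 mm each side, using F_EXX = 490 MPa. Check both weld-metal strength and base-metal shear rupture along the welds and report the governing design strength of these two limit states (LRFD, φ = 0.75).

φR_n ≈ 842 kN (weld metal governs)

t_e = 0.707 × 12 = 8.484 mm; L = 450 mm.
Weld metal: φR_n = 0.75 × 0.6 × 490 × 8.484 × 450 × 10⁻³ = 841.8 kN.
Base metal (shear rupture): φR_n = 0.75 × 0.6 × 450 × 14 × 450 × 10⁻³ = 1276 kN.
Governing: weld metal.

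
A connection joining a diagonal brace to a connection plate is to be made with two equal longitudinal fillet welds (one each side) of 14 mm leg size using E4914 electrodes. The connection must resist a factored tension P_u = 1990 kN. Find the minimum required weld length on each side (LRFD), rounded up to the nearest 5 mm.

E49XX → F_EXX = 490 MPa.
Throat t_e = 0.707 × 14 = 9.898 mm.
φr_n = 0.75 × 0.6 × 490 × 9.898 × 10⁻³ = 2.183 kN/mm.
L_req = P_u / φr_n = 1990 / 2.183 = 911.8 mm total.
Per side: 911.8 / 2 = 455.9 mm.
Round up → use L = 460 mm on each side.

L = 460 mm on each side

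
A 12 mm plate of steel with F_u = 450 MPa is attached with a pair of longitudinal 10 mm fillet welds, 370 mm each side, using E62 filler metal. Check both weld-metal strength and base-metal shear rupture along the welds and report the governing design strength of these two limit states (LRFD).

φR_n ≈ 1460 kN (weld metal governs)

E62XX → F_EXX = 620 MPa.
t_e = 0.707 × 10 = 7.07 mm; L = 740 mm.
Weld metal: φR_n = 0.75 × 0.6 × 620 × 7.07 × 740 × 10⁻³ = 1460 kN.
Base metal (shear rupture): φR_n = 0.75 × 0.6 × 450 × 12 × 740 × 10⁻³ = 1798 kN.
Governing: weld metal.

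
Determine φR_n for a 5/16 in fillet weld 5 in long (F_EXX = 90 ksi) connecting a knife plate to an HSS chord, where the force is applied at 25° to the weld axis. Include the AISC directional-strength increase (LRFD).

φR_n ≈ 50.9 kips

t_e = 0.707 × 0.3125 = 0.2209 in; A_we = 0.2209 × 5 = 1.105 in².
Directional factor: 1.0 + 0.5 sin^1.5(25°) = 1.137.
F_nw = 0.6 × 90 × 1.137 = 61.42 ksi.
φR_n = 0.75 × 61.42 × 1.105 = 50.89 kips.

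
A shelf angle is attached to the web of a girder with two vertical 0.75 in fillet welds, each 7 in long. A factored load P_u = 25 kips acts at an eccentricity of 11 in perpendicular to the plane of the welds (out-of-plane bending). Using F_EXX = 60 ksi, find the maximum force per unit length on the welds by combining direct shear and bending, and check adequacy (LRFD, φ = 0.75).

L_w = 2 × 7 = 14 in; section modulus (unit throat) S = 2 × L²/6 = 16.33 in².
Direct shear f_v = P/L_w = 25/14 = 1.786 kip/in.
Moment M = P × e = 25 × 11 = 275 kip·in; bending f_b = M/S = 16.84 kip/in.
f_max = √(f_v² + f_b²) = √(1.786² + 16.84²) = 16.93 kip/in.
φr_n = 0.75 × 0.6 × 60 × (0.707 × 0.75) = 14.32 kip/in → NOT adequate.

f_max ≈ 16.9 kip/in; NOT adequate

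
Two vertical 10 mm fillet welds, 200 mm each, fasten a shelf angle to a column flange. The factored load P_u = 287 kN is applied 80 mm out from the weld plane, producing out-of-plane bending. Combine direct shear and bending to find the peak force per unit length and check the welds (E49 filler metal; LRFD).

f_max ≈ 1870 N/mm; NOT adequate

E49XX → F_EXX = 490 MPa.
L_w = 2 × 200 = 400 mm; section modulus (unit throat) S = 2 × L²/6 = 13330 mm².
Direct shear f_v = P/L_w = 287×10³/400 = 717.5 N/mm.
Moment M = P × e = 287×10³ × 80 = 22960000 N·mm; bending f_b = M/S = 1722 N/mm.
f_max = √(f_v² + f_b²) = √(717.5² + 1722²) = 1866 N/mm.
φr_n = 0.75 × 0.6 × 490 × (0.707 × 10) = 1559 N/mm → NOT adequate.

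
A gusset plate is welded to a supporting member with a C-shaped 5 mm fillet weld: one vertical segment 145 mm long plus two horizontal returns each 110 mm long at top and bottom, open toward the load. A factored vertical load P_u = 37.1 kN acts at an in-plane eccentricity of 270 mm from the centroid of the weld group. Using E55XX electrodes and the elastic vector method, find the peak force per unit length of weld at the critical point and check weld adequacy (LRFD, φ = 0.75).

E55XX → F_EXX = 550 MPa.
Total weld length L_w = 365 mm. Treat welds as unit-width lines.
Centroid: x̄ = 2×110×55 / 365 = 33.15 mm from the vertical weld.
Polar moment about centroid: J = I_x + I_y = [145³/12 + 2×110×72.5²] + [145×33.15² + 2(110³/12 + 110×21.85²)] = 1897000 mm³.
Direct shear f_v = P/L_w = 37.1×10³ / 365 = 101.6 N/mm (vertical).
Torsion M = P·e = 37.1×10³ × 270 = 10017000 N·mm.
Critical point at (x, y) = (76.85, 72.5) from centroid. f_tx = M·y/J = 382.9 N/mm; f_ty = M·x/J = 405.9 N/mm.
Resultant f_max = √[f_tx² + (f_v + f_ty)²] = √[382.9² + (101.6 + 405.9)²] = 635.8 N/mm.
Capacity per unit length: φr_n = 0.75 × 0.6 × 550 × (0.707 × 5) = 874.9 N/mm.
635.8 ≤ 874.9 → adequate.

f_max ≈ 636 N/mm; adequate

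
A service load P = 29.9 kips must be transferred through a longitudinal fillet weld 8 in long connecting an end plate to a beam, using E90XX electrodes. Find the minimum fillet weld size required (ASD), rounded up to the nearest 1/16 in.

E90XX → F_EXX = 90 ksi.
Total weld length L = 8 in.
Required throat t_e = P × Ω / (0.6 F_EXX × L) = 29.9 × 2.0 / (0.6 × 90 × 8) = 0.1384 in.
Required leg w = t_e / 0.707 = 0.1958 in → use 1/4 in.

w = 1/4 in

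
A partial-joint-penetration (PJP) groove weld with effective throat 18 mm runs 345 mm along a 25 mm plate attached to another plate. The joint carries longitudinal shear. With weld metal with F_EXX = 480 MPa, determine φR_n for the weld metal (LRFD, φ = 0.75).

φR_n ≈ 1340 kN

Effective throat (given) t_e = 18 mm.
A_we = 18 × 345 = 6210 mm².
F_nw = 0.6 F_EXX = 288 MPa.
φR_n = 0.75 × 288 × 6210 × 10⁻³ = 1341 kN.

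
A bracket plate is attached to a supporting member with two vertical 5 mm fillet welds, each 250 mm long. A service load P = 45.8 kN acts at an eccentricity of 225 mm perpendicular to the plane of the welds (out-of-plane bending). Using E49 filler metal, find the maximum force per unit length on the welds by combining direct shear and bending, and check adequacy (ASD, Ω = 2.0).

f_max ≈ 503 N/mm; adequate

E49XX → F_EXX = 490 MPa.
L_w = 2 × 250 = 500 mm; section modulus (unit throat) S = 2 × L²/6 = 20830 mm².
Direct shear f_v = P/L_w = 45.8×10³/500 = 91.6 N/mm.
Moment M = P × e = 45.8×10³ × 225 = 10305000 N·mm; bending f_b = M/S = 494.6 N/mm.
f_max = √(f_v² + f_b²) = √(91.6² + 494.6²) = 503 N/mm.
r_n/Ω = (1/2.0) × 0.6 × 490 × (0.707 × 5) = 519.6 N/mm → adequate.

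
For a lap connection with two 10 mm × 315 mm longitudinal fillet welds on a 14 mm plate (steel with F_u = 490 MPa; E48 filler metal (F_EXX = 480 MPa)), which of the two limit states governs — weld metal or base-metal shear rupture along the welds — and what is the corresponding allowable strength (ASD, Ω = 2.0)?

R_n/Ω ≈ 641 kN (weld metal governs)

t_e = 0.707 × 10 = 7.07 mm; L = 630 mm.
Weld metal: R_n/Ω = (1/2.0) × 0.6 × 480 × 7.07 × 630 × 10⁻³ = 641.4 kN.
Base metal (shear rupture): R_n/Ω = (1/2.0) × 0.6 × 490 × 14 × 630 × 10⁻³ = 1297 kN.
Governing: weld metal.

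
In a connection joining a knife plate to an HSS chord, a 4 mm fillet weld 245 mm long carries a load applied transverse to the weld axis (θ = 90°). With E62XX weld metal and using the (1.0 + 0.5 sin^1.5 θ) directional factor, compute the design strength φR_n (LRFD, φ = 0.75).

E62XX → F_EXX = 620 MPa.
t_e = 0.707 × 4 = 2.828 mm; A_we = 2.828 × 245 = 692.9 mm².
Directional factor: 1.0 + 0.5 sin^1.5(90°) = 1.5.
F_nw = 0.6 × 620 × 1.5 = 558 MPa.
φR_n = 0.75 × 558 × 692.9 × 10⁻³ = 290 kN.

φR_n ≈ 290 kN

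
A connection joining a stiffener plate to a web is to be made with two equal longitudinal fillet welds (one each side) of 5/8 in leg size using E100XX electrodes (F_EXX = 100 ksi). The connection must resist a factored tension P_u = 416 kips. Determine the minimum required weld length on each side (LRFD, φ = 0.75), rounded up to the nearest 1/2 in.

Throat t_e = 0.707 × 0.625 = 0.4419 in.
φr_n = 0.75 × 0.6 × 100 × 0.4419 = 19.88 kips/in.
L_req = P_u / φr_n = 416 / 19.88 = 20.92 in total.
Per side: 20.92 / 2 = 10.46 in.
Round up → use L = 10.5 in on each side.

L = 10.5 in on each side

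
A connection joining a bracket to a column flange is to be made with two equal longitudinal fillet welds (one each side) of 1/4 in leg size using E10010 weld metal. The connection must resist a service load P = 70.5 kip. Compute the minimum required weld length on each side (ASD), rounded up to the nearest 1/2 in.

E100XX → F_EXX = 100 ksi.
Throat t_e = 0.707 × 0.25 = 0.1767 in.
r_n/Ω = (0.6 × 100 × 0.1767) / 2.0 = 5.302 kip/in.
L_req = P / (r_n/Ω) = 70.5 / 5.302 = 13.3 in total.
Per side: 13.3 / 2 = 6.648 in.
Round up → use L = 7 in on each side.

L = 7 in on each side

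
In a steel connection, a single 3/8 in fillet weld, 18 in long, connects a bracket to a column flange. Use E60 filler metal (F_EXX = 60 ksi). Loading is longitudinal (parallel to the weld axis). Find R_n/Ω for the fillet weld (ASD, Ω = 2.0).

R_n/Ω ≈ 85.9 kips

Effective throat t_e = 0.707 × 0.375 = 0.2651 in.
Total length L = 18 in; A_we = 0.2651 × 18 = 4.772 in².
F_nw = 0.6 F_EXX = 0.6 × 60 = 36 ksi.
R_n = 36 × 4.772 = 171.8 kips; R_n/Ω = 171.8/2.0 = 85.9 kips.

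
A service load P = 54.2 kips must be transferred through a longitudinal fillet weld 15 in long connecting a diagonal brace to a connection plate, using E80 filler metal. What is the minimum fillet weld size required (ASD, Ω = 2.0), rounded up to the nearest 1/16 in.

w = 1/4 in

E80XX → F_EXX = 80 ksi.
Total weld length L = 15 in.
Required throat t_e = P × Ω / (0.6 F_EXX × L) = 54.2 × 2.0 / (0.6 × 80 × 15) = 0.1506 in.
Required leg w = t_e / 0.707 = 0.2129 in → use 1/4 in.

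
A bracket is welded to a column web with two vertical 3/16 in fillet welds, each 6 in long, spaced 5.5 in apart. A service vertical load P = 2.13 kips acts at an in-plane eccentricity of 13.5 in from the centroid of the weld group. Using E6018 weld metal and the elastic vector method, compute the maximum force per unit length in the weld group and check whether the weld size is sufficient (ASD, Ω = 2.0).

f_max ≈ 1.05 kip/in; adequate

E60XX → F_EXX = 60 ksi.
Total weld length L_w = 12 in. Treat welds as unit-width lines.
Polar moment about centroid: J = 2[d³/12 + d(b/2)²] = 2[6³/12 + 6×2.75²] = 126.8 in³.
Direct shear f_v = P/L_w = 2.13 / 12 = 0.1775 kip/in (vertical).
Torsion M = P·e = 2.13 × 13.5 = 28.755 kip·in.
Critical point at (x, y) = (2.75, 3) from centroid. f_tx = M·y/J = 0.6806 kip/in; f_ty = M·x/J = 0.6239 kip/in.
Resultant f_max = √[f_tx² + (f_v + f_ty)²] = √[0.6806² + (0.1775 + 0.6239)²] = 1.051 kip/in.
Capacity per unit length: r_n/Ω = (1/2.0) × 0.6 × 60 × (0.707 × 0.1875) = 2.386 kip/in.
1.051 ≤ 2.386 → adequate.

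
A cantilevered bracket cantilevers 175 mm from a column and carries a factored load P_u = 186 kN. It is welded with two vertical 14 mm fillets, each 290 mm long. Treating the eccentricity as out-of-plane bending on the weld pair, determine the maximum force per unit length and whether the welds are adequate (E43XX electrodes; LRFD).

E43XX → F_EXX = 430 MPa.
L_w = 2 × 290 = 580 mm; section modulus (unit throat) S = 2 × L²/6 = 28030 mm².
Direct shear f_v = P/L_w = 186×10³/580 = 320.7 N/mm.
Moment M = P × e = 186×10³ × 175 = 32550000 N·mm; bending f_b = M/S = 1161 N/mm.
f_max = √(f_v² + f_b²) = √(320.7² + 1161²) = 1205 N/mm.
φr_n = 0.75 × 0.6 × 430 × (0.707 × 14) = 1915 N/mm → adequate.

f_max ≈ 1200 N/mm; adequate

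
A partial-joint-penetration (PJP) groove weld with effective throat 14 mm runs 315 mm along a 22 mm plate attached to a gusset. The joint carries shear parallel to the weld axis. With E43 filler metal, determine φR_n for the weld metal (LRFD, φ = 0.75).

E43XX → F_EXX = 430 MPa.
Effective throat (given) t_e = 14 mm.
A_we = 14 × 315 = 4410 mm².
F_nw = 0.6 F_EXX = 258 MPa.
φR_n = 0.75 × 258 × 4410 × 10⁻³ = 853.3 kN.

φR_n ≈ 853 kN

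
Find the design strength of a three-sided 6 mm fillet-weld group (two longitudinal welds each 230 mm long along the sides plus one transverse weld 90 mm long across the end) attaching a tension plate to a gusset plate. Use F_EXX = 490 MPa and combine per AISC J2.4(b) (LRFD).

t_e = 0.707 × 6 = 4.242 mm.
R_nwl = 0.6 × 490 × 4.242 × 460 × 10⁻³ = 573.7 kN (longitudinal, 2 welds).
R_nwt = 0.6 × 490 × 4.242 × 90 × 10⁻³ = 112.2 kN (transverse, base value).
(i) R_nwl + R_nwt = 685.9 kN; (ii) 0.85 R_nwl + 1.5 R_nwt = 656 kN.
R_n = max = 685.9 kN [governs: (i)]; φR_n = 514.4 kN.

φR_n ≈ 514 kN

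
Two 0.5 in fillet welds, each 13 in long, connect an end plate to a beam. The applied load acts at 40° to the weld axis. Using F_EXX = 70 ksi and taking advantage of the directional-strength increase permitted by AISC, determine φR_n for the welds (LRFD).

t_e = 0.707 × 0.5 = 0.3535 in; A_we = 0.3535 × 26 = 9.191 in².
Directional factor: 1.0 + 0.5 sin^1.5(40°) = 1.258.
F_nw = 0.6 × 70 × 1.258 = 52.82 ksi.
φR_n = 0.75 × 52.82 × 9.191 = 364.1 kips.

φR_n ≈ 364 kips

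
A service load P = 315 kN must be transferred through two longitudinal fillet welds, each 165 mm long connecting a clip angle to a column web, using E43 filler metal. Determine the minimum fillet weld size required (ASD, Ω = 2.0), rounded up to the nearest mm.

E43XX → F_EXX = 430 MPa.
Total weld length L = 330 mm.
Required throat t_e = P × Ω / (0.6 F_EXX × L) = 315 × 2.0 / (0.6 × 430 × 330 × 10⁻³) = 7.4 mm.
Required leg w = t_e / 0.707 = 10.47 mm → use 11 mm.

w = 11 mm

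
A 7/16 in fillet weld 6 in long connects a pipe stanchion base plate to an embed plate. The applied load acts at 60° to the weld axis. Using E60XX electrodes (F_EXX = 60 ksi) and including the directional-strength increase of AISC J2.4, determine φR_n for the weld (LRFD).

t_e = 0.707 × 0.4375 = 0.3093 in; A_we = 0.3093 × 6 = 1.856 in².
Directional factor: 1.0 + 0.5 sin^1.5(60°) = 1.403.
F_nw = 0.6 × 60 × 1.403 = 50.51 ksi.
φR_n = 0.75 × 50.51 × 1.856 = 70.3 kip.

φR_n ≈ 70.3 kip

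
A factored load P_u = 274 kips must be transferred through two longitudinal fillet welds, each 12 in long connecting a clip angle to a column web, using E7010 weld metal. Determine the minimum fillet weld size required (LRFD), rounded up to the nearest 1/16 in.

E70XX → F_EXX = 70 ksi.
Total weld length L = 24 in.
Required throat t_e = P_u / (φ × 0.6 F_EXX × L) = 274 / (0.75 × 0.6 × 70 × 24) = 0.3624 in.
Required leg w = t_e / 0.707 = 0.5126 in → use 9/16 in.

w = 9/16 in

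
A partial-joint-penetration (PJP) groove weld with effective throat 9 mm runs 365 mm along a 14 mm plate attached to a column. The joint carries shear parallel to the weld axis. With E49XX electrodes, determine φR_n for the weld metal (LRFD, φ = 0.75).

E49XX → F_EXX = 490 MPa.
Effective throat (given) t_e = 9 mm.
A_we = 9 × 365 = 3285 mm².
F_nw = 0.6 F_EXX = 294 MPa.
φR_n = 0.75 × 294 × 3285 × 10⁻³ = 724.3 kN.

φR_n ≈ 724 kN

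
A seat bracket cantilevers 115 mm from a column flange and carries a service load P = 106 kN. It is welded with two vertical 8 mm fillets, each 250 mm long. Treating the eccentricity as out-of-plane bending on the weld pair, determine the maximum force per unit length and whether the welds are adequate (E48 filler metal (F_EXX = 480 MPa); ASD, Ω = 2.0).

L_w = 2 × 250 = 500 mm; section modulus (unit throat) S = 2 × L²/6 = 20830 mm².
Direct shear f_v = P/L_w = 106×10³/500 = 212 N/mm.
Moment M = P × e = 106×10³ × 115 = 12190000 N·mm; bending f_b = M/S = 585.1 N/mm.
f_max = √(f_v² + f_b²) = √(212² + 585.1²) = 622.3 N/mm.
r_n/Ω = (1/2.0) × 0.6 × 480 × (0.707 × 8) = 814.5 N/mm → adequate.

f_max ≈ 622 N/mm; adequate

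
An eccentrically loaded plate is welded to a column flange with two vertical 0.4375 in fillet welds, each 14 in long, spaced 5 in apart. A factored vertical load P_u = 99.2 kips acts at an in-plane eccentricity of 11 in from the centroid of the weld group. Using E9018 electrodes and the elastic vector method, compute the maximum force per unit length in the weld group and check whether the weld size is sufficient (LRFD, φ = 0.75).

E90XX → F_EXX = 90 ksi.
Total weld length L_w = 28 in. Treat welds as unit-width lines.
Polar moment about centroid: J = 2[d³/12 + d(b/2)²] = 2[14³/12 + 14×2.5²] = 632.3 in³.
Direct shear f_v = P/L_w = 99.2 / 28 = 3.543 kip/in (vertical).
Torsion M = P·e = 99.2 × 11 = 1091.2 kip·in.
Critical point at (x, y) = (2.5, 7) from centroid. f_tx = M·y/J = 12.08 kip/in; f_ty = M·x/J = 4.314 kip/in.
Resultant f_max = √[f_tx² + (f_v + f_ty)²] = √[12.08² + (3.543 + 4.314)²] = 14.41 kip/in.
Capacity per unit length: φr_n = 0.75 × 0.6 × 90 × (0.707 × 0.4375) = 12.53 kip/in.
14.41 > 12.53 → NOT adequate.

f_max ≈ 14.4 kip/in; NOT adequate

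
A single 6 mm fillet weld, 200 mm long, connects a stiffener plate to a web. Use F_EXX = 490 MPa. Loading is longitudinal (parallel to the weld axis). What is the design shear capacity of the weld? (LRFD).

φR_n ≈ 187 kN

Effective throat t_e = 0.707 × 6 = 4.242 mm.
Total length L = 200 mm; A_we = 4.242 × 200 = 848.4 mm².
F_nw = 0.6 F_EXX = 0.6 × 490 = 294 MPa.
φR_n = 0.75 × 294 × 848.4 × 10⁻³ = 187.1 kN.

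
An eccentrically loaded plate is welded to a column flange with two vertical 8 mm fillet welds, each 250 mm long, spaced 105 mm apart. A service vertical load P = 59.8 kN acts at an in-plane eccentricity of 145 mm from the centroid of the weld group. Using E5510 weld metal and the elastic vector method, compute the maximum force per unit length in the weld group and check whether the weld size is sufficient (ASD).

E55XX → F_EXX = 550 MPa.
Total weld length L_w = 500 mm. Treat welds as unit-width lines.
Polar moment about centroid: J = 2[d³/12 + d(b/2)²] = 2[250³/12 + 250×52.5²] = 3982000 mm³.
Direct shear f_v = P/L_w = 59.8×10³ / 500 = 119.6 N/mm (vertical).
Torsion M = P·e = 59.8×10³ × 145 = 8671000 N·mm.
Critical point at (x, y) = (52.5, 125) from centroid. f_tx = M·y/J = 272.2 N/mm; f_ty = M·x/J = 114.3 N/mm.
Resultant f_max = √[f_tx² + (f_v + f_ty)²] = √[272.2² + (119.6 + 114.3)²] = 358.9 N/mm.
Capacity per unit length: r_n/Ω = (1/2.0) × 0.6 × 550 × (0.707 × 8) = 933.2 N/mm.
358.9 ≤ 933.2 → adequate.

f_max ≈ 359 N/mm; adequate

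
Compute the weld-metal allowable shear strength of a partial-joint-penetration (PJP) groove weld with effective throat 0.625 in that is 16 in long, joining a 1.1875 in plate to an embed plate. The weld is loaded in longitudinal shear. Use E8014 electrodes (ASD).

R_n/Ω ≈ 240 kip

E80XX → F_EXX = 80 ksi.
Effective throat (given) t_e = 0.625 in.
A_we = 0.625 × 16 = 10 in².
F_nw = 0.6 F_EXX = 48 ksi.
R_n/Ω = (48 × 10) / 2.0 = 240 kip.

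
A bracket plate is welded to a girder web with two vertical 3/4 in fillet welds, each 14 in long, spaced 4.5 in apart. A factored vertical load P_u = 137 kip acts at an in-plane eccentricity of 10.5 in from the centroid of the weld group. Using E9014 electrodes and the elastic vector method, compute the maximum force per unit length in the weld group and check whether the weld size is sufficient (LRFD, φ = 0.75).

E90XX → F_EXX = 90 ksi.
Total weld length L_w = 28 in. Treat welds as unit-width lines.
Polar moment about centroid: J = 2[d³/12 + d(b/2)²] = 2[14³/12 + 14×2.25²] = 599.1 in³.
Direct shear f_v = P/L_w = 137 / 28 = 4.893 kip/in (vertical).
Torsion M = P·e = 137 × 10.5 = 1438.5 kip·in.
Critical point at (x, y) = (2.25, 7) from centroid. f_tx = M·y/J = 16.81 kip/in; f_ty = M·x/J = 5.403 kip/in.
Resultant f_max = √[f_tx² + (f_v + f_ty)²] = √[16.81² + (4.893 + 5.403)²] = 19.71 kip/in.
Capacity per unit length: φr_n = 0.75 × 0.6 × 90 × (0.707 × 0.75) = 21.48 kip/in.
19.71 ≤ 21.48 → adequate.

f_max ≈ 19.7 kip/in; adequate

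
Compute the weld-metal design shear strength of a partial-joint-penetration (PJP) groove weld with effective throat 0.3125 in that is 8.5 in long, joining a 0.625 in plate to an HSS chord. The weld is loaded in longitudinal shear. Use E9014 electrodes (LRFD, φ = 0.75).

E90XX → F_EXX = 90 ksi.
Effective throat (given) t_e = 0.3125 in.
A_we = 0.3125 × 8.5 = 2.656 in².
F_nw = 0.6 F_EXX = 54 ksi.
φR_n = 0.75 × 54 × 2.656 = 107.6 kips.

φR_n ≈ 108 kips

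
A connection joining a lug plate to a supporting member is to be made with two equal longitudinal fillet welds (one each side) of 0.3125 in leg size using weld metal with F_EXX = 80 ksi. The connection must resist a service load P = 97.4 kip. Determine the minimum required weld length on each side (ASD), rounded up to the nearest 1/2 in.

L = 9.5 in on each side

Throat t_e = 0.707 × 0.3125 = 0.2209 in.
r_n/Ω = (0.6 × 80 × 0.2209) / 2.0 = 5.302 kip/in.
L_req = P / (r_n/Ω) = 97.4 / 5.302 = 18.37 in total.
Per side: 18.37 / 2 = 9.184 in.
Round up → use L = 9.5 in on each side.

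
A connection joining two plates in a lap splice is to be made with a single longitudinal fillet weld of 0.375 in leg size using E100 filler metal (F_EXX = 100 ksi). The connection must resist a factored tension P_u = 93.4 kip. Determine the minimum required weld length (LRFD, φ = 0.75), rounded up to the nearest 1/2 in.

Throat t_e = 0.707 × 0.375 = 0.2651 in.
φr_n = 0.75 × 0.6 × 100 × 0.2651 = 11.93 kip/in.
L_req = P_u / φr_n = 93.4 / 11.93 = 7.829 in total.
Round up → use L = 8 in.

L = 8 in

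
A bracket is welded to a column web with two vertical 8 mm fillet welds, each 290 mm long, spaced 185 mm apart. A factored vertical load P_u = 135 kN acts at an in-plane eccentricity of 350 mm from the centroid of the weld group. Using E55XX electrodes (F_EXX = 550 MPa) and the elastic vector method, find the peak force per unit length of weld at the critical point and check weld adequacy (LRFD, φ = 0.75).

f_max ≈ 1040 N/mm; adequate

Total weld length L_w = 580 mm. Treat welds as unit-width lines.
Polar moment about centroid: J = 2[d³/12 + d(b/2)²] = 2[290³/12 + 290×92.5²] = 9027000 mm³.
Direct shear f_v = P/L_w = 135×10³ / 580 = 232.8 N/mm (vertical).
Torsion M = P·e = 135×10³ × 350 = 47250000 N·mm.
Critical point at (x, y) = (92.5, 145) from centroid. f_tx = M·y/J = 758.9 N/mm; f_ty = M·x/J = 484.1 N/mm.
Resultant f_max = √[f_tx² + (f_v + f_ty)²] = √[758.9² + (232.8 + 484.1)²] = 1044 N/mm.
Capacity per unit length: φr_n = 0.75 × 0.6 × 550 × (0.707 × 8) = 1400 N/mm.
1044 ≤ 1400 → adequate.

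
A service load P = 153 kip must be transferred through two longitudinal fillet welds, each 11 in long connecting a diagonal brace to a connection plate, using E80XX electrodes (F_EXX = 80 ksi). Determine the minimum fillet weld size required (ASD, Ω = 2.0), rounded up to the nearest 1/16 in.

w = 7/16 in

Total weld length L = 22 in.
Required throat t_e = P × Ω / (0.6 F_EXX × L) = 153 × 2.0 / (0.6 × 80 × 22) = 0.2898 in.
Required leg w = t_e / 0.707 = 0.4099 in → use 7/16 in.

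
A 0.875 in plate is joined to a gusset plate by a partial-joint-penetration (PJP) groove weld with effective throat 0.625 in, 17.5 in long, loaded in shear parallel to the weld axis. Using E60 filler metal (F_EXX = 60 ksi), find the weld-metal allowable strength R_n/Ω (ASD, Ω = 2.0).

Effective throat (given) t_e = 0.625 in.
A_we = 0.625 × 17.5 = 10.94 in².
F_nw = 0.6 F_EXX = 36 ksi.
R_n/Ω = (36 × 10.94) / 2.0 = 196.9 kip.

R_n/Ω ≈ 197 kip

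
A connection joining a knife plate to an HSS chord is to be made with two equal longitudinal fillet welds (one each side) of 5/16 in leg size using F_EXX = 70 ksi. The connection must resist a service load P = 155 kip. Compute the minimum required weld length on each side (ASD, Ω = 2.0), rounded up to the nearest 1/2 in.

L = 17 in on each side

Throat t_e = 0.707 × 0.3125 = 0.2209 in.
r_n/Ω = (0.6 × 70 × 0.2209) / 2.0 = 4.64 kip/in.
L_req = P / (r_n/Ω) = 155 / 4.64 = 33.41 in total.
Per side: 33.41 / 2 = 16.7 in.
Round up → use L = 17 in on each side.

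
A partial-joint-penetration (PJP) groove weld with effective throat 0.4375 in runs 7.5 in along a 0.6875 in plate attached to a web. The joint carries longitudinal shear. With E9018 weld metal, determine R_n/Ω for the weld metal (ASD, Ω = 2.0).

E90XX → F_EXX = 90 ksi.
Effective throat (given) t_e = 0.4375 in.
A_we = 0.4375 × 7.5 = 3.281 in².
F_nw = 0.6 F_EXX = 54 ksi.
R_n/Ω = (54 × 3.281) / 2.0 = 88.59 kip.

R_n/Ω ≈ 88.6 kip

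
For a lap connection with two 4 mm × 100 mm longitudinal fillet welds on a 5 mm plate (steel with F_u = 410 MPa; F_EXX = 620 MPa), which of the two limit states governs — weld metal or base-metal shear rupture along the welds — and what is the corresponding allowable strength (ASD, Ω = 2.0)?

t_e = 0.707 × 4 = 2.828 mm; L = 200 mm.
Weld metal: R_n/Ω = (1/2.0) × 0.6 × 620 × 2.828 × 200 × 10⁻³ = 105.2 kN.
Base metal (shear rupture): R_n/Ω = (1/2.0) × 0.6 × 410 × 5 × 200 × 10⁻³ = 123 kN.
Governing: weld metal.

R_n/Ω ≈ 105 kN (weld metal governs)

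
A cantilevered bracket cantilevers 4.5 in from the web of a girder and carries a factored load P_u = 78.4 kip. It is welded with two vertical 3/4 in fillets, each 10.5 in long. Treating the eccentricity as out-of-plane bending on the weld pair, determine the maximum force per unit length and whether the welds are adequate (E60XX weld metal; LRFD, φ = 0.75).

f_max ≈ 10.3 kip/in; adequate

E60XX → F_EXX = 60 ksi.
L_w = 2 × 10.5 = 21 in; section modulus (unit throat) S = 2 × L²/6 = 36.75 in².
Direct shear f_v = P/L_w = 78.4/21 = 3.733 kip/in.
Moment M = P × e = 78.4 × 4.5 = 352.8 kip·in; bending f_b = M/S = 9.6 kip/in.
f_max = √(f_v² + f_b²) = √(3.733² + 9.6²) = 10.3 kip/in.
φr_n = 0.75 × 0.6 × 60 × (0.707 × 0.75) = 14.32 kip/in → adequate.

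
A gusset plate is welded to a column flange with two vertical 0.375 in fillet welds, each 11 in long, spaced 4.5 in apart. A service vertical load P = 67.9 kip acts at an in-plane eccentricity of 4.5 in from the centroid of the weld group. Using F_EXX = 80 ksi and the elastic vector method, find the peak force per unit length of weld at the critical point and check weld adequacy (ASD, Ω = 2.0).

Total weld length L_w = 22 in. Treat welds as unit-width lines.
Polar moment about centroid: J = 2[d³/12 + d(b/2)²] = 2[11³/12 + 11×2.25²] = 333.2 in³.
Direct shear f_v = P/L_w = 67.9 / 22 = 3.086 kip/in (vertical).
Torsion M = P·e = 67.9 × 4.5 = 305.55 kip·in.
Critical point at (x, y) = (2.25, 5.5) from centroid. f_tx = M·y/J = 5.043 kip/in; f_ty = M·x/J = 2.063 kip/in.
Resultant f_max = √[f_tx² + (f_v + f_ty)²] = √[5.043² + (3.086 + 2.063)²] = 7.208 kip/in.
Capacity per unit length: r_n/Ω = (1/2.0) × 0.6 × 80 × (0.707 × 0.375) = 6.363 kip/in.
7.208 > 6.363 → NOT adequate.

f_max ≈ 7.21 kip/in; NOT adequate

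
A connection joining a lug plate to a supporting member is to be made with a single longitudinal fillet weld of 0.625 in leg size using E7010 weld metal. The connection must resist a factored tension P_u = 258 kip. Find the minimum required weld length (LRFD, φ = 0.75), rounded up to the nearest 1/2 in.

E70XX → F_EXX = 70 ksi.
Throat t_e = 0.707 × 0.625 = 0.4419 in.
φr_n = 0.75 × 0.6 × 70 × 0.4419 = 13.92 kip/in.
L_req = P_u / φr_n = 258 / 13.92 = 18.54 in total.
Round up → use L = 19 in.

L = 19 in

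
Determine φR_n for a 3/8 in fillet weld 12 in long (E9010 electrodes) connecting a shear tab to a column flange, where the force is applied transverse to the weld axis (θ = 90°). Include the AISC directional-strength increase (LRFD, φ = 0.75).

E90XX → F_EXX = 90 ksi.
t_e = 0.707 × 0.375 = 0.2651 in; A_we = 0.2651 × 12 = 3.181 in².
Directional factor: 1.0 + 0.5 sin^1.5(90°) = 1.5.
F_nw = 0.6 × 90 × 1.5 = 81 ksi.
φR_n = 0.75 × 81 × 3.181 = 193.3 kip.

φR_n ≈ 193 kip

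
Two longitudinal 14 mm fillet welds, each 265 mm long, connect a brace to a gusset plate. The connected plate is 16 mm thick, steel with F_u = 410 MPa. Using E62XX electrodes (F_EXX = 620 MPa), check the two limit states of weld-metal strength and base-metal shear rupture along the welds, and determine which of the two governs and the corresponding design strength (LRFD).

t_e = 0.707 × 14 = 9.898 mm; L = 530 mm.
Weld metal: φR_n = 0.75 × 0.6 × 620 × 9.898 × 530 × 10⁻³ = 1464 kN.
Base metal (shear rupture): φR_n = 0.75 × 0.6 × 410 × 16 × 530 × 10⁻³ = 1565 kN.
Governing: weld metal.

φR_n ≈ 1460 kN (weld metal governs)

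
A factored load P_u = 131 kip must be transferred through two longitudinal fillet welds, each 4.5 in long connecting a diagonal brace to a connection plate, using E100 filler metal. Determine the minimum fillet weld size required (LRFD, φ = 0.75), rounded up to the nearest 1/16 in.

w = 1/2 in

E100XX → F_EXX = 100 ksi.
Total weld length L = 9 in.
Required throat t_e = P_u / (φ × 0.6 F_EXX × L) = 131 / (0.75 × 0.6 × 100 × 9) = 0.3235 in.
Required leg w = t_e / 0.707 = 0.4575 in → use 1/2 in.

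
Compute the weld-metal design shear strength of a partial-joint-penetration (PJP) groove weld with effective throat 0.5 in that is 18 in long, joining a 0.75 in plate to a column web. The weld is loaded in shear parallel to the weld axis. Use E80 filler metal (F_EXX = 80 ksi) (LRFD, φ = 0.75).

φR_n ≈ 324 kips

Effective throat (given) t_e = 0.5 in.
A_we = 0.5 × 18 = 9 in².
F_nw = 0.6 F_EXX = 48 ksi.
φR_n = 0.75 × 48 × 9 = 324 kips.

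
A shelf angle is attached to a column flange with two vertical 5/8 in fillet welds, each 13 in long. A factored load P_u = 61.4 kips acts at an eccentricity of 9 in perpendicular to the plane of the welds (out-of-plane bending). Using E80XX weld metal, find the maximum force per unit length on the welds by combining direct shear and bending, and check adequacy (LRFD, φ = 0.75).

f_max ≈ 10.1 kip/in; adequate

E80XX → F_EXX = 80 ksi.
L_w = 2 × 13 = 26 in; section modulus (unit throat) S = 2 × L²/6 = 56.33 in².
Direct shear f_v = P/L_w = 61.4/26 = 2.362 kip/in.
Moment M = P × e = 61.4 × 9 = 552.6 kip·in; bending f_b = M/S = 9.809 kip/in.
f_max = √(f_v² + f_b²) = √(2.362² + 9.809²) = 10.09 kip/in.
φr_n = 0.75 × 0.6 × 80 × (0.707 × 0.625) = 15.91 kip/in → adequate.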